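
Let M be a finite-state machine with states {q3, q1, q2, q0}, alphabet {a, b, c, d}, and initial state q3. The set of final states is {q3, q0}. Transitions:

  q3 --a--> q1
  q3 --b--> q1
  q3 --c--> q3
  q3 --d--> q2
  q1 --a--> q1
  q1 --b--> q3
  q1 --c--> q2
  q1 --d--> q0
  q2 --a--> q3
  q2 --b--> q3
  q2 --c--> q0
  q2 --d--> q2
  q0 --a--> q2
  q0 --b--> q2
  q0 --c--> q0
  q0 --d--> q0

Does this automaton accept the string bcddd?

Trace: q3 -b-> q1 -c-> q2 -d-> q2 -d-> q2 -d-> q2
End state q2 is not accepting.

No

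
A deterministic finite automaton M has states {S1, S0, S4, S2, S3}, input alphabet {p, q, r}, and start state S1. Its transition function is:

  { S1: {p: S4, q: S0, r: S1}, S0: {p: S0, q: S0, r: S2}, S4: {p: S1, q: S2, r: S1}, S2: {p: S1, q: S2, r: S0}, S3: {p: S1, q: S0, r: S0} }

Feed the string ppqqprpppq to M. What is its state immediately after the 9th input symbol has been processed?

Trace: S1 -p-> S4 -p-> S1 -q-> S0 -q-> S0 -p-> S0 -r-> S2 -p-> S1 -p-> S4 -p-> S1
After 9 symbols: S1.

S1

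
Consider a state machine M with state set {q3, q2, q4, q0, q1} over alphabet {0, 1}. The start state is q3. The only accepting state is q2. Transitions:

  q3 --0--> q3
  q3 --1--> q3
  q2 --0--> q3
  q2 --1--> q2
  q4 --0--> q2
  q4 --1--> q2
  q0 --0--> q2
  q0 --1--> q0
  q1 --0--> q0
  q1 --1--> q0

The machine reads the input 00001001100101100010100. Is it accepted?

Trace: q3 -0-> q3 -0-> q3 -0-> q3 -0-> q3 -1-> q3 -0-> q3 -0-> q3 -1-> q3 -1-> q3 -0-> q3 -0-> q3 -1-> q3 -0-> q3 -1-> q3 -1-> q3 -0-> q3 -0-> q3 -0-> q3 -1-> q3 -0-> q3 -1-> q3 -0-> q3 -0-> q3
End state q3 is not accepting.

No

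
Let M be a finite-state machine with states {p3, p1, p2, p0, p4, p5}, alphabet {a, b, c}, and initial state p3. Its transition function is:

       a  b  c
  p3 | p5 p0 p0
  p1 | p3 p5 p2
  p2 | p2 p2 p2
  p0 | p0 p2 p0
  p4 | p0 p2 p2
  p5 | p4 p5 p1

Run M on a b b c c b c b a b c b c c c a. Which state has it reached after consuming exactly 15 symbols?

start at p3
read 'a': p3 → p5
read 'b': p5 → p5
read 'b': p5 → p5
read 'c': p5 → p1
read 'c': p1 → p2
read 'b': p2 → p2
read 'c': p2 → p2
read 'b': p2 → p2
read 'a': p2 → p2
read 'b': p2 → p2
read 'c': p2 → p2
read 'b': p2 → p2
read 'c': p2 → p2
read 'c': p2 → p2
read 'c': p2 → p2
After 15 symbols: p2.

p2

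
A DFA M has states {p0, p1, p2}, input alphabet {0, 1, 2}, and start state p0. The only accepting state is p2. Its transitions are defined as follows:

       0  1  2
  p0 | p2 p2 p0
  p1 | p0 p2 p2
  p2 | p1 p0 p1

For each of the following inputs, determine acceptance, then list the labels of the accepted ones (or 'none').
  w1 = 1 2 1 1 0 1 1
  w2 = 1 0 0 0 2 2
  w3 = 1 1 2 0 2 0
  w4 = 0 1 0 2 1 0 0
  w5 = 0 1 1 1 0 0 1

w1, w2, w5

w1: p0 → p2 → p1 → p2 → p0 → p2 → p0 → p2  → end p2, accepted
w2: p0 → p2 → p1 → p0 → p2 → p1 → p2  → end p2, accepted
w3: p0 → p2 → p0 → p0 → p2 → p1 → p0  → end p0, rejected
w4: p0 → p2 → p0 → p2 → p1 → p2 → p1 → p0  → end p0, rejected
w5: p0 → p2 → p0 → p2 → p0 → p2 → p1 → p2  → end p2, accepted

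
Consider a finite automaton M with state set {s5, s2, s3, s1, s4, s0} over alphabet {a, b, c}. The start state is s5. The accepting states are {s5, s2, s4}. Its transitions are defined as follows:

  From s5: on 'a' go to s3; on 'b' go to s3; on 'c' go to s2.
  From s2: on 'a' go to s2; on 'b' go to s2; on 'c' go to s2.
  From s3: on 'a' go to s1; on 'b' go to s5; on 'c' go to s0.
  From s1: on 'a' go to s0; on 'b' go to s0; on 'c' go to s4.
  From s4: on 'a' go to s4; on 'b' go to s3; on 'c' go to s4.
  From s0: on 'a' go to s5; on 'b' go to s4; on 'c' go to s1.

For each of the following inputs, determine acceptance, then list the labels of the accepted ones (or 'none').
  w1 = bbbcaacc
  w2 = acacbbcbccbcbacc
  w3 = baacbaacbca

w2, w3

w1: Trace: s5 -b-> s3 -b-> s5 -b-> s3 -c-> s0 -a-> s5 -a-> s3 -c-> s0 -c-> s1  → end s1, rejected
w2: Trace: s5 -a-> s3 -c-> s0 -a-> s5 -c-> s2 -b-> s2 -b-> s2 -c-> s2 -b-> s2 -c-> s2 -c-> s2 -b-> s2 -c-> s2 -b-> s2 -a-> s2 -c-> s2 -c-> s2  → end s2, accepted
w3: Trace: s5 -b-> s3 -a-> s1 -a-> s0 -c-> s1 -b-> s0 -a-> s5 -a-> s3 -c-> s0 -b-> s4 -c-> s4 -a-> s4  → end s4, accepted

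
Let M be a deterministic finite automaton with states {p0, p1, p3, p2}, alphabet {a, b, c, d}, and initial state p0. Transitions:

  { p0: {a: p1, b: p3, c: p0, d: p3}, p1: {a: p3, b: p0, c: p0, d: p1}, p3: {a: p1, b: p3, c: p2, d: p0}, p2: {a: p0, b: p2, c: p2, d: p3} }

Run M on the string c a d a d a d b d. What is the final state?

Trace: p0 -c-> p0 -a-> p1 -d-> p1 -a-> p3 -d-> p0 -a-> p1 -d-> p1 -b-> p0 -d-> p3

p3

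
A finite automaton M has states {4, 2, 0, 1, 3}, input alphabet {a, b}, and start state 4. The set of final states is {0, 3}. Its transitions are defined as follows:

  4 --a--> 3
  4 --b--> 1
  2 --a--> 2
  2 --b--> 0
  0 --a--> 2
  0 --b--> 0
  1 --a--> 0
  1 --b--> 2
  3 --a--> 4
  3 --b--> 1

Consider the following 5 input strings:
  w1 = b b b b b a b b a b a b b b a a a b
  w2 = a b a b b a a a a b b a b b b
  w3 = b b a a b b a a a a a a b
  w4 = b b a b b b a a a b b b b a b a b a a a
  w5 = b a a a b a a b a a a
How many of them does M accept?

3

w1:
  start at 4
  read 'b': 4 → 1
  read 'b': 1 → 2
  read 'b': 2 → 0
  read 'b': 0 → 0
  read 'b': 0 → 0
  read 'a': 0 → 2
  read 'b': 2 → 0
  read 'b': 0 → 0
  read 'a': 0 → 2
  read 'b': 2 → 0
  read 'a': 0 → 2
  read 'b': 2 → 0
  read 'b': 0 → 0
  read 'b': 0 → 0
  read 'a': 0 → 2
  read 'a': 2 → 2
  read 'a': 2 → 2
  read 'b': 2 → 0
  end 0, accepted
w2:
  start at 4
  read 'a': 4 → 3
  read 'b': 3 → 1
  read 'a': 1 → 0
  read 'b': 0 → 0
  read 'b': 0 → 0
  read 'a': 0 → 2
  read 'a': 2 → 2
  read 'a': 2 → 2
  read 'a': 2 → 2
  read 'b': 2 → 0
  read 'b': 0 → 0
  read 'a': 0 → 2
  read 'b': 2 → 0
  read 'b': 0 → 0
  read 'b': 0 → 0
  end 0, accepted
w3:
  start at 4
  read 'b': 4 → 1
  read 'b': 1 → 2
  read 'a': 2 → 2
  read 'a': 2 → 2
  read 'b': 2 → 0
  read 'b': 0 → 0
  read 'a': 0 → 2
  read 'a': 2 → 2
  read 'a': 2 → 2
  read 'a': 2 → 2
  read 'a': 2 → 2
  read 'a': 2 → 2
  read 'b': 2 → 0
  end 0, accepted
w4:
  start at 4
  read 'b': 4 → 1
  read 'b': 1 → 2
  read 'a': 2 → 2
  read 'b': 2 → 0
  read 'b': 0 → 0
  read 'b': 0 → 0
  read 'a': 0 → 2
  read 'a': 2 → 2
  read 'a': 2 → 2
  read 'b': 2 → 0
  read 'b': 0 → 0
  read 'b': 0 → 0
  read 'b': 0 → 0
  read 'a': 0 → 2
  read 'b': 2 → 0
  read 'a': 0 → 2
  read 'b': 2 → 0
  read 'a': 0 → 2
  read 'a': 2 → 2
  read 'a': 2 → 2
  end 2, rejected
w5:
  start at 4
  read 'b': 4 → 1
  read 'a': 1 → 0
  read 'a': 0 → 2
  read 'a': 2 → 2
  read 'b': 2 → 0
  read 'a': 0 → 2
  read 'a': 2 → 2
  read 'b': 2 → 0
  read 'a': 0 → 2
  read 'a': 2 → 2
  read 'a': 2 → 2
  end 2, rejected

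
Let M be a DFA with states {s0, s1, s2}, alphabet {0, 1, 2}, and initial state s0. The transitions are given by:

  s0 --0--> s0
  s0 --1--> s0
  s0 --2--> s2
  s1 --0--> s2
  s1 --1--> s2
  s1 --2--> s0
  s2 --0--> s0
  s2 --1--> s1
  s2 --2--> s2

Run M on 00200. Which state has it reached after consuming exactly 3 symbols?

s2

start at s0
read '0': s0 → s0
read '0': s0 → s0
read '2': s0 → s2
After 3 symbols: s2.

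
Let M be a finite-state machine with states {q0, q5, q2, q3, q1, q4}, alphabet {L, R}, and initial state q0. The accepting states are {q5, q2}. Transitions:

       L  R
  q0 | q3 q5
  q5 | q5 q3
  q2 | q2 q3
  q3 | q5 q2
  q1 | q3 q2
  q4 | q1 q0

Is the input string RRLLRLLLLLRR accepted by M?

q0 → q5 → q3 → q5 → q5 → q3 → q5 → q5 → q5 → q5 → q5 → q3 → q2
End state q2 is accepting.

Yes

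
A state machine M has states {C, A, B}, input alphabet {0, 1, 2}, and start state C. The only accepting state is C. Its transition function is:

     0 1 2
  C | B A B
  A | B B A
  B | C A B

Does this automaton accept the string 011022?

C → B → A → B → C → B → B
End state B is not accepting.

No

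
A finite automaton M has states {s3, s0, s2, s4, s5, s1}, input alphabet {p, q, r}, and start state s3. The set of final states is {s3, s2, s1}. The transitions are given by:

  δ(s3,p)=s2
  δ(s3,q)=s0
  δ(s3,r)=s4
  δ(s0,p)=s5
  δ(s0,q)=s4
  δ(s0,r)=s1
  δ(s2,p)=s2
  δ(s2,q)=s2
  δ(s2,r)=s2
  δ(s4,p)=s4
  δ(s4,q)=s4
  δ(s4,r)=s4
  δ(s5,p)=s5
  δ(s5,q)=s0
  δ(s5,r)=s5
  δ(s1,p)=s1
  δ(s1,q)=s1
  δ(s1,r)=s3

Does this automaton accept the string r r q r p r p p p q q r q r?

start at s3
read 'r': s3 → s4
read 'r': s4 → s4
read 'q': s4 → s4
read 'r': s4 → s4
read 'p': s4 → s4
read 'r': s4 → s4
read 'p': s4 → s4
read 'p': s4 → s4
read 'p': s4 → s4
read 'q': s4 → s4
read 'q': s4 → s4
read 'r': s4 → s4
read 'q': s4 → s4
read 'r': s4 → s4
End state s4 is not accepting.

No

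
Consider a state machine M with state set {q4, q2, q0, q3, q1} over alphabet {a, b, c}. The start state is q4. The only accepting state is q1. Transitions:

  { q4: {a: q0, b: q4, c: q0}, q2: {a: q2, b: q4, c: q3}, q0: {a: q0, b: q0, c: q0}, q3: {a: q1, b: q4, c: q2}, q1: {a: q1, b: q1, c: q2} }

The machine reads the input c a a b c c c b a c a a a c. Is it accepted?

No

q4 → q0 → q0 → q0 → q0 → q0 → q0 → q0 → q0 → q0 → q0 → q0 → q0 → q0 → q0
End state q0 is not accepting.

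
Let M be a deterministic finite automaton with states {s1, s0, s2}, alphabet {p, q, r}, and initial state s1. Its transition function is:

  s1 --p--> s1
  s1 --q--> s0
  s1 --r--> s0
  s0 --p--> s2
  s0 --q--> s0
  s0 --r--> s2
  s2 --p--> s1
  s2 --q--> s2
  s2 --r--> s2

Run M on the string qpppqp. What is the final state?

s2

Trace: s1 -q-> s0 -p-> s2 -p-> s1 -p-> s1 -q-> s0 -p-> s2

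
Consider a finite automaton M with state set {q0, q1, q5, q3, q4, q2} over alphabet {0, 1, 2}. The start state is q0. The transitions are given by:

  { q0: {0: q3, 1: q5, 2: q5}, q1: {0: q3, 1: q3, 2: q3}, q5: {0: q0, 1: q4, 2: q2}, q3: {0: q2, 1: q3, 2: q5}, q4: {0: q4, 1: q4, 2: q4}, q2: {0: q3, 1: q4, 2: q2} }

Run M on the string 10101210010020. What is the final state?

q4

q0 → q5 → q0 → q5 → q0 → q5 → q2 → q4 → q4 → q4 → q4 → q4 → q4 → q4 → q4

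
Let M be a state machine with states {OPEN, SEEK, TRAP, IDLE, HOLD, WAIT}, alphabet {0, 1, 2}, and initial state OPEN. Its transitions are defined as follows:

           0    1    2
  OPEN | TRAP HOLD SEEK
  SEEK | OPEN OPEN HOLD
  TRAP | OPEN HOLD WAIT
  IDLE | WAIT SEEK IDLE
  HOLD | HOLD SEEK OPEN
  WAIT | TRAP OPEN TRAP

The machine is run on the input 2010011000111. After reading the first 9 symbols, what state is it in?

Trace: OPEN -2-> SEEK -0-> OPEN -1-> HOLD -0-> HOLD -0-> HOLD -1-> SEEK -1-> OPEN -0-> TRAP -0-> OPEN
After 9 symbols: OPEN.

OPEN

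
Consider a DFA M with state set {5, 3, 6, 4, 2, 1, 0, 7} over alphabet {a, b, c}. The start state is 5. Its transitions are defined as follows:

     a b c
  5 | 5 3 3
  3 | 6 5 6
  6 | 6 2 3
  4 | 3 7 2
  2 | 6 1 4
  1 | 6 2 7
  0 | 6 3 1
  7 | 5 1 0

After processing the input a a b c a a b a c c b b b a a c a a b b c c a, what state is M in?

6

5 → 5 → 5 → 3 → 6 → 6 → 6 → 2 → 6 → 3 → 6 → 2 → 1 → 2 → 6 → 6 → 3 → 6 → 6 → 2 → 1 → 7 → 0 → 6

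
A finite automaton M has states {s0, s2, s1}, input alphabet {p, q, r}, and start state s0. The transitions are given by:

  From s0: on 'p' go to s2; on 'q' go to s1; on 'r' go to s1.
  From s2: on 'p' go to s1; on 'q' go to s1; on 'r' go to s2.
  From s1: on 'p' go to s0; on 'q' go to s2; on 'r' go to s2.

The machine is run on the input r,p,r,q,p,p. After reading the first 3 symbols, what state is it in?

start at s0
read 'r': s0 → s1
read 'p': s1 → s0
read 'r': s0 → s1
After 3 symbols: s1.

s1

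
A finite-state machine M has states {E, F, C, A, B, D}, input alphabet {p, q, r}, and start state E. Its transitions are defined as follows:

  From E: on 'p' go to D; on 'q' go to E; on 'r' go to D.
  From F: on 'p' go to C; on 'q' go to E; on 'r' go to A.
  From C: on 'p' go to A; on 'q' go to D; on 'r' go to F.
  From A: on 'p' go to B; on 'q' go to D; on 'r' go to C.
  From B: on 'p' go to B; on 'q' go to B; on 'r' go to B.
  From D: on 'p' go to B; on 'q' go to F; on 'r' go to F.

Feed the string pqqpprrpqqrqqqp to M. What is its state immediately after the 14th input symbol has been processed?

Trace: E -p-> D -q-> F -q-> E -p-> D -p-> B -r-> B -r-> B -p-> B -q-> B -q-> B -r-> B -q-> B -q-> B -q-> B
After 14 symbols: B.

B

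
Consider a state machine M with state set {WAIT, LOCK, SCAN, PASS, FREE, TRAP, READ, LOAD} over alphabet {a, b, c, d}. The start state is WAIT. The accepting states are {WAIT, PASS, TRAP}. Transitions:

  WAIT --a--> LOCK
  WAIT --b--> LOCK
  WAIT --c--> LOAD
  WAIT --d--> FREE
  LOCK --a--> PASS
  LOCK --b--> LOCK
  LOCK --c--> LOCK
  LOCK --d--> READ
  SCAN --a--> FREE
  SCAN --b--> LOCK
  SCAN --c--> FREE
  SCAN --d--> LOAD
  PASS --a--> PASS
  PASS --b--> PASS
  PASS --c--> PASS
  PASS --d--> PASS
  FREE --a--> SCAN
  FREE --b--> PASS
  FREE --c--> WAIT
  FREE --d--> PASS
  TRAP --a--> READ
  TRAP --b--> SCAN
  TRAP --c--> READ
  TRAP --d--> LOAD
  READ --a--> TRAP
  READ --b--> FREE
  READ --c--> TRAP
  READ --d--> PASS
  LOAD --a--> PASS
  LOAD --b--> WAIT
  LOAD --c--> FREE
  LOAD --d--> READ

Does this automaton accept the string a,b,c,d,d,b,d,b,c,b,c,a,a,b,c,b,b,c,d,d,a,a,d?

Yes

start at WAIT
read 'a': WAIT → LOCK
read 'b': LOCK → LOCK
read 'c': LOCK → LOCK
read 'd': LOCK → READ
read 'd': READ → PASS
read 'b': PASS → PASS
read 'd': PASS → PASS
read 'b': PASS → PASS
read 'c': PASS → PASS
read 'b': PASS → PASS
read 'c': PASS → PASS
read 'a': PASS → PASS
read 'a': PASS → PASS
read 'b': PASS → PASS
read 'c': PASS → PASS
read 'b': PASS → PASS
read 'b': PASS → PASS
read 'c': PASS → PASS
read 'd': PASS → PASS
read 'd': PASS → PASS
read 'a': PASS → PASS
read 'a': PASS → PASS
read 'd': PASS → PASS
End state PASS is accepting.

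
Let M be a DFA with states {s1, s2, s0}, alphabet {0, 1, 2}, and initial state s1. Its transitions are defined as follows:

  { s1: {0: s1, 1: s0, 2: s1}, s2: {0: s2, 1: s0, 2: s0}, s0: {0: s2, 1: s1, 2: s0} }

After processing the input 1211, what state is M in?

s0

start at s1
read '1': s1 → s0
read '2': s0 → s0
read '1': s0 → s1
read '1': s1 → s0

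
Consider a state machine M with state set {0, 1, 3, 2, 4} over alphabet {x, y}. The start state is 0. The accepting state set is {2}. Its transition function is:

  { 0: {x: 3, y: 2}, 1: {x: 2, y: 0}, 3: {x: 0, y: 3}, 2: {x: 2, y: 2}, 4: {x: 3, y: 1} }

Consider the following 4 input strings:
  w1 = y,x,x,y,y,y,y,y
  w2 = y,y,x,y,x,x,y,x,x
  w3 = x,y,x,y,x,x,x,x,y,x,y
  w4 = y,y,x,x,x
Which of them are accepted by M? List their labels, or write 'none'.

w1, w2, w3, w4

w1: Trace: 0 -y-> 2 -x-> 2 -x-> 2 -y-> 2 -y-> 2 -y-> 2 -y-> 2 -y-> 2  → end 2, accepted
w2: Trace: 0 -y-> 2 -y-> 2 -x-> 2 -y-> 2 -x-> 2 -x-> 2 -y-> 2 -x-> 2 -x-> 2  → end 2, accepted
w3: Trace: 0 -x-> 3 -y-> 3 -x-> 0 -y-> 2 -x-> 2 -x-> 2 -x-> 2 -x-> 2 -y-> 2 -x-> 2 -y-> 2  → end 2, accepted
w4: Trace: 0 -y-> 2 -y-> 2 -x-> 2 -x-> 2 -x-> 2  → end 2, accepted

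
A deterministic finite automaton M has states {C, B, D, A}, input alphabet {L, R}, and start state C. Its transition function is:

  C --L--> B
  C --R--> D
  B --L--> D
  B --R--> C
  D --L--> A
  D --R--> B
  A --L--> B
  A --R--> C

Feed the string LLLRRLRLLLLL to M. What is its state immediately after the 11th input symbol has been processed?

B

start at C
read 'L': C → B
read 'L': B → D
read 'L': D → A
read 'R': A → C
read 'R': C → D
read 'L': D → A
read 'R': A → C
read 'L': C → B
read 'L': B → D
read 'L': D → A
read 'L': A → B
After 11 symbols: B.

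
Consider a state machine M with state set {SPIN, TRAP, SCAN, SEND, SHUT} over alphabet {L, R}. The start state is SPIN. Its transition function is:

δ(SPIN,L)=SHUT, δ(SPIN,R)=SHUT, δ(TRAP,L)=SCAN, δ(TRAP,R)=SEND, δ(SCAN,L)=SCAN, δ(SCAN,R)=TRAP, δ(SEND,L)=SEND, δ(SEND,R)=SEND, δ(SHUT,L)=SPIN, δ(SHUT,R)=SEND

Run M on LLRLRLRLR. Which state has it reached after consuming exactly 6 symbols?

SPIN

start at SPIN
read 'L': SPIN → SHUT
read 'L': SHUT → SPIN
read 'R': SPIN → SHUT
read 'L': SHUT → SPIN
read 'R': SPIN → SHUT
read 'L': SHUT → SPIN
After 6 symbols: SPIN.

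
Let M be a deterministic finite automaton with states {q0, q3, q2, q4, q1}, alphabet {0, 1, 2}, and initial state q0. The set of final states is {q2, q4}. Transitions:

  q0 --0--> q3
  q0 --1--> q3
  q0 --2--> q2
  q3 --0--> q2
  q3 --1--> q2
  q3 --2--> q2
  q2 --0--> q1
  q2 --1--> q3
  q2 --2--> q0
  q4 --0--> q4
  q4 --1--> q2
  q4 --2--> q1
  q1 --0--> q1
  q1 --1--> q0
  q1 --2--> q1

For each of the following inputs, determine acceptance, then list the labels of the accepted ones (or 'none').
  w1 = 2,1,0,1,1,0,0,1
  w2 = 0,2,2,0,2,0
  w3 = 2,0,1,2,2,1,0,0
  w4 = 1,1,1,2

w4

w1: Trace: q0 -2-> q2 -1-> q3 -0-> q2 -1-> q3 -1-> q2 -0-> q1 -0-> q1 -1-> q0  → end q0, rejected
w2: Trace: q0 -0-> q3 -2-> q2 -2-> q0 -0-> q3 -2-> q2 -0-> q1  → end q1, rejected
w3: Trace: q0 -2-> q2 -0-> q1 -1-> q0 -2-> q2 -2-> q0 -1-> q3 -0-> q2 -0-> q1  → end q1, rejected
w4: Trace: q0 -1-> q3 -1-> q2 -1-> q3 -2-> q2  → end q2, accepted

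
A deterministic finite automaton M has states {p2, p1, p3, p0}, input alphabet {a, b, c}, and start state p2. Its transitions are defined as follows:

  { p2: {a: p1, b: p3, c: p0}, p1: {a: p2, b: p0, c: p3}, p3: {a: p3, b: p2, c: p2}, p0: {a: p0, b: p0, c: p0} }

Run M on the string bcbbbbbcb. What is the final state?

p2 → p3 → p2 → p3 → p2 → p3 → p2 → p3 → p2 → p3

p3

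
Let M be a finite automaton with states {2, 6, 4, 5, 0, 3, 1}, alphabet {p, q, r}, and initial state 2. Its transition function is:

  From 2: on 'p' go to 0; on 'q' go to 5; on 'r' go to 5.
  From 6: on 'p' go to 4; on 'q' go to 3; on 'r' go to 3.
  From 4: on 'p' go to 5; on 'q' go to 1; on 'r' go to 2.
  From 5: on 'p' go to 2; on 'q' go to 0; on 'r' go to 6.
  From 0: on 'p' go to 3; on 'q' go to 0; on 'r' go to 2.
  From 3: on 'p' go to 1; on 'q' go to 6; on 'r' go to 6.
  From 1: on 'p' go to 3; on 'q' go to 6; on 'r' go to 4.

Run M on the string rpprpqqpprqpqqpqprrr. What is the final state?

6

2 → 5 → 2 → 0 → 2 → 0 → 0 → 0 → 3 → 1 → 4 → 1 → 3 → 6 → 3 → 1 → 6 → 4 → 2 → 5 → 6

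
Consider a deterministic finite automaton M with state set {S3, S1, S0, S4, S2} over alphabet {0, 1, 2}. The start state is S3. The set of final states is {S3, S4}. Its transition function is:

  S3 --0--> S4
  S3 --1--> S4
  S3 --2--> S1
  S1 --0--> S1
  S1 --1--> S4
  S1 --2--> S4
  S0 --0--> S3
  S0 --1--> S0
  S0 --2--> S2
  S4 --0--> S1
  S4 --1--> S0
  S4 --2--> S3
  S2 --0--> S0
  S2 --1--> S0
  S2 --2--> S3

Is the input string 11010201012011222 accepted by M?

Trace: S3 -1-> S4 -1-> S0 -0-> S3 -1-> S4 -0-> S1 -2-> S4 -0-> S1 -1-> S4 -0-> S1 -1-> S4 -2-> S3 -0-> S4 -1-> S0 -1-> S0 -2-> S2 -2-> S3 -2-> S1
End state S1 is not accepting.

No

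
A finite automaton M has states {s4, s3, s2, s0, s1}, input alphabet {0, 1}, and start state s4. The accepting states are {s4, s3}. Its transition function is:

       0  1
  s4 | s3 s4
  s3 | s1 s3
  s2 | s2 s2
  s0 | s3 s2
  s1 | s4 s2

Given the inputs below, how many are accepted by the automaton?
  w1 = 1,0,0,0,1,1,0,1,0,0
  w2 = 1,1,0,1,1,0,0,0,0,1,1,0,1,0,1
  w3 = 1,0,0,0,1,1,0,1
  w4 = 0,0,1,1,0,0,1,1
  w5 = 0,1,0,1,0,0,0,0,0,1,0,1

w1: s4 → s4 → s3 → s1 → s4 → s4 → s4 → s3 → s3 → s1 → s4  → end s4, accepted
w2: s4 → s4 → s4 → s3 → s3 → s3 → s1 → s4 → s3 → s1 → s2 → s2 → s2 → s2 → s2 → s2  → end s2, rejected
w3: s4 → s4 → s3 → s1 → s4 → s4 → s4 → s3 → s3  → end s3, accepted
w4: s4 → s3 → s1 → s2 → s2 → s2 → s2 → s2 → s2  → end s2, rejected
w5: s4 → s3 → s3 → s1 → s2 → s2 → s2 → s2 → s2 → s2 → s2 → s2 → s2  → end s2, rejected

2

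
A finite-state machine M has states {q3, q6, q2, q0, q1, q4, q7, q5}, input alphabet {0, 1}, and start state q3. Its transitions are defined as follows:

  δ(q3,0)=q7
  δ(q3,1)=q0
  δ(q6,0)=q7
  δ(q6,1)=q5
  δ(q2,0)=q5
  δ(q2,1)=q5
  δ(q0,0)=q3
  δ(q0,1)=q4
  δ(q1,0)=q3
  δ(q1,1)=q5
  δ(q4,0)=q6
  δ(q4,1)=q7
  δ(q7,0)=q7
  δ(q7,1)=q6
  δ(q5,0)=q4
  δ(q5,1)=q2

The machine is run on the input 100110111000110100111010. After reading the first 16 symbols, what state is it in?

start at q3
read '1': q3 → q0
read '0': q0 → q3
read '0': q3 → q7
read '1': q7 → q6
read '1': q6 → q5
read '0': q5 → q4
read '1': q4 → q7
read '1': q7 → q6
read '1': q6 → q5
read '0': q5 → q4
read '0': q4 → q6
read '0': q6 → q7
read '1': q7 → q6
read '1': q6 → q5
read '0': q5 → q4
read '1': q4 → q7
After 16 symbols: q7.

q7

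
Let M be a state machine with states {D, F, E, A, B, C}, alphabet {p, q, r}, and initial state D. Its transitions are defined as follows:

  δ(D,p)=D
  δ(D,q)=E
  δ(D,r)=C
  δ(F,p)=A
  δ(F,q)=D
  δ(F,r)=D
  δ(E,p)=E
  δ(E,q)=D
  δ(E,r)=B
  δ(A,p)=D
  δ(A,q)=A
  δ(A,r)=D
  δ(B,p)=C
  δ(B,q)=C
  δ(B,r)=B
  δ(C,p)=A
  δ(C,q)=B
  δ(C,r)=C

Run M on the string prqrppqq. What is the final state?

A

D → D → C → B → B → C → A → A → A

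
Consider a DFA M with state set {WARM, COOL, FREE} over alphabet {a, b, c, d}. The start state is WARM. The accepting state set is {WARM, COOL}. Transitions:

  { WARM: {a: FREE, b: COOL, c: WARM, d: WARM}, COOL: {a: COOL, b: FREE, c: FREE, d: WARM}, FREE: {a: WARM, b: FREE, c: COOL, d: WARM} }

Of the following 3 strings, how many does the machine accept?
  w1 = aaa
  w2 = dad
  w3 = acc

1

w1: WARM → FREE → WARM → FREE  → end FREE, rejected
w2: WARM → WARM → FREE → WARM  → end WARM, accepted
w3: WARM → FREE → COOL → FREE  → end FREE, rejected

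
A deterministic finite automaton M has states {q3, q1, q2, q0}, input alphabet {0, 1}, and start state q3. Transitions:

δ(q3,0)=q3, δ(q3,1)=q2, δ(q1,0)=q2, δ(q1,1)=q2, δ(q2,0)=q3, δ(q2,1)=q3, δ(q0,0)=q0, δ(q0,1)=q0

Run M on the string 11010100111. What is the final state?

q2

q3 → q2 → q3 → q3 → q2 → q3 → q2 → q3 → q3 → q2 → q3 → q2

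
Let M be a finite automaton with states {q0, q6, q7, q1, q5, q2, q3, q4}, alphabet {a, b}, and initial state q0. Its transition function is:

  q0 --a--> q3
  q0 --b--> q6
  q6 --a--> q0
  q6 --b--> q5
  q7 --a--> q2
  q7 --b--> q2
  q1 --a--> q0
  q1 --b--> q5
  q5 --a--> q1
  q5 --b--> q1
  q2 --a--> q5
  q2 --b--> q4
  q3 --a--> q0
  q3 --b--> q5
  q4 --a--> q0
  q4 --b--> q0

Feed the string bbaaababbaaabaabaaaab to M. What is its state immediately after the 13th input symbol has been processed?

Trace: q0 -b-> q6 -b-> q5 -a-> q1 -a-> q0 -a-> q3 -b-> q5 -a-> q1 -b-> q5 -b-> q1 -a-> q0 -a-> q3 -a-> q0 -b-> q6
After 13 symbols: q6.

q6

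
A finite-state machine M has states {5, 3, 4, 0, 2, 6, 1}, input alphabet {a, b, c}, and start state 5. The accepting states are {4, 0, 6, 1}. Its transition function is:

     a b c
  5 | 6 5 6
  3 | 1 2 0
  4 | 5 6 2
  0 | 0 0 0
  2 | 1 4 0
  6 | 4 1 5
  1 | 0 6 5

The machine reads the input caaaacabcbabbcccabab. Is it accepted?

start at 5
read 'c': 5 → 6
read 'a': 6 → 4
read 'a': 4 → 5
read 'a': 5 → 6
read 'a': 6 → 4
read 'c': 4 → 2
read 'a': 2 → 1
read 'b': 1 → 6
read 'c': 6 → 5
read 'b': 5 → 5
read 'a': 5 → 6
read 'b': 6 → 1
read 'b': 1 → 6
read 'c': 6 → 5
read 'c': 5 → 6
read 'c': 6 → 5
read 'a': 5 → 6
read 'b': 6 → 1
read 'a': 1 → 0
read 'b': 0 → 0
End state 0 is accepting.

Yes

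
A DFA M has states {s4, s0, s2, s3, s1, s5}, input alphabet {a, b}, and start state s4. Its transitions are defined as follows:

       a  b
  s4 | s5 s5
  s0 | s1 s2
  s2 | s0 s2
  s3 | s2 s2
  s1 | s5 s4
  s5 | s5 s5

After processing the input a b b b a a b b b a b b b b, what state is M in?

Trace: s4 -a-> s5 -b-> s5 -b-> s5 -b-> s5 -a-> s5 -a-> s5 -b-> s5 -b-> s5 -b-> s5 -a-> s5 -b-> s5 -b-> s5 -b-> s5 -b-> s5

s5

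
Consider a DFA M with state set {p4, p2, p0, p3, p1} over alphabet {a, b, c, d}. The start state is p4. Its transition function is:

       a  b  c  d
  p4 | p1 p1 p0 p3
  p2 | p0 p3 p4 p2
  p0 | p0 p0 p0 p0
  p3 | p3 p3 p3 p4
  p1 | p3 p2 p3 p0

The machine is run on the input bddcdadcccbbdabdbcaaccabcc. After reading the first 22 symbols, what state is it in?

p4 → p1 → p0 → p0 → p0 → p0 → p0 → p0 → p0 → p0 → p0 → p0 → p0 → p0 → p0 → p0 → p0 → p0 → p0 → p0 → p0 → p0 → p0
After 22 symbols: p0.

p0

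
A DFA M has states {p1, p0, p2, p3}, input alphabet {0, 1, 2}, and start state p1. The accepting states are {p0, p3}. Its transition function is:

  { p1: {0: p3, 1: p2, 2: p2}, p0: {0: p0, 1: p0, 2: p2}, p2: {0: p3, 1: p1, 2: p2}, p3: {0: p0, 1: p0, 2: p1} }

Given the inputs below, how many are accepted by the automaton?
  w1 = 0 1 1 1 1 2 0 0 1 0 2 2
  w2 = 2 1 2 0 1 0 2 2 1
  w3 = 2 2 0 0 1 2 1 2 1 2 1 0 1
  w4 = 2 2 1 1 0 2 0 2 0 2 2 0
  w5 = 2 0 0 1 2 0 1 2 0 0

w1: p1 → p3 → p0 → p0 → p0 → p0 → p2 → p3 → p0 → p0 → p0 → p2 → p2  → end p2, rejected
w2: p1 → p2 → p1 → p2 → p3 → p0 → p0 → p2 → p2 → p1  → end p1, rejected
w3: p1 → p2 → p2 → p3 → p0 → p0 → p2 → p1 → p2 → p1 → p2 → p1 → p3 → p0  → end p0, accepted
w4: p1 → p2 → p2 → p1 → p2 → p3 → p1 → p3 → p1 → p3 → p1 → p2 → p3  → end p3, accepted
w5: p1 → p2 → p3 → p0 → p0 → p2 → p3 → p0 → p2 → p3 → p0  → end p0, accepted

3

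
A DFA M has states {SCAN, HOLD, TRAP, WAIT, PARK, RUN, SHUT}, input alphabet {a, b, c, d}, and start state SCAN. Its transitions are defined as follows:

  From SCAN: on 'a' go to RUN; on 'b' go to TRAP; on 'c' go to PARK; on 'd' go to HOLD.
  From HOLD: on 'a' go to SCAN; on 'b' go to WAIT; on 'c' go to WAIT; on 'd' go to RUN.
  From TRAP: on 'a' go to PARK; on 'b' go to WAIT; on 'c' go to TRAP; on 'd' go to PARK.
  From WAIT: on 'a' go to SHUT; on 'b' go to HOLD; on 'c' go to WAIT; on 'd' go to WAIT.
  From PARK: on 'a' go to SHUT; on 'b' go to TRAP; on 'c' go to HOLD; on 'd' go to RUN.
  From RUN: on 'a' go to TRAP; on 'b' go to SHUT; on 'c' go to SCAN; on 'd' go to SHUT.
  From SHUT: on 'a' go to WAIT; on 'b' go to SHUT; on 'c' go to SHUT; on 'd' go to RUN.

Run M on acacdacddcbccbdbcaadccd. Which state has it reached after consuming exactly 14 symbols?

start at SCAN
read 'a': SCAN → RUN
read 'c': RUN → SCAN
read 'a': SCAN → RUN
read 'c': RUN → SCAN
read 'd': SCAN → HOLD
read 'a': HOLD → SCAN
read 'c': SCAN → PARK
read 'd': PARK → RUN
read 'd': RUN → SHUT
read 'c': SHUT → SHUT
read 'b': SHUT → SHUT
read 'c': SHUT → SHUT
read 'c': SHUT → SHUT
read 'b': SHUT → SHUT
After 14 symbols: SHUT.

SHUT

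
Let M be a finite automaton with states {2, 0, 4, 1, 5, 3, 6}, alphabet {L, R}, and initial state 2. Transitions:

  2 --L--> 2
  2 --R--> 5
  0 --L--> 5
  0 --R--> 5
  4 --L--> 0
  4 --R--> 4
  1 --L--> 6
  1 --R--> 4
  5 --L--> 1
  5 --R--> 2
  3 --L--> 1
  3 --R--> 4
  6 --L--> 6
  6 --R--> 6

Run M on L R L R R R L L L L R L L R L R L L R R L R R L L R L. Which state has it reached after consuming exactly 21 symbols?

6

start at 2
read 'L': 2 → 2
read 'R': 2 → 5
read 'L': 5 → 1
read 'R': 1 → 4
read 'R': 4 → 4
read 'R': 4 → 4
read 'L': 4 → 0
read 'L': 0 → 5
read 'L': 5 → 1
read 'L': 1 → 6
read 'R': 6 → 6
read 'L': 6 → 6
read 'L': 6 → 6
read 'R': 6 → 6
read 'L': 6 → 6
read 'R': 6 → 6
read 'L': 6 → 6
read 'L': 6 → 6
read 'R': 6 → 6
read 'R': 6 → 6
read 'L': 6 → 6
After 21 symbols: 6.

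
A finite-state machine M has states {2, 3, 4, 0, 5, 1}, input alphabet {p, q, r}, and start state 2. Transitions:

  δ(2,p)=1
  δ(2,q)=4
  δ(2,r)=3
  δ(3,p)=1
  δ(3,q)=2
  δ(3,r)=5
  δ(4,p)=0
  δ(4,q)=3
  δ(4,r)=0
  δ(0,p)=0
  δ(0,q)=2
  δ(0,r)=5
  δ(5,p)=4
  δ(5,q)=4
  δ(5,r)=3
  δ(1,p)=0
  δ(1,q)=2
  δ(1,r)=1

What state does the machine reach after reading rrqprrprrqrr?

start at 2
read 'r': 2 → 3
read 'r': 3 → 5
read 'q': 5 → 4
read 'p': 4 → 0
read 'r': 0 → 5
read 'r': 5 → 3
read 'p': 3 → 1
read 'r': 1 → 1
read 'r': 1 → 1
read 'q': 1 → 2
read 'r': 2 → 3
read 'r': 3 → 5

5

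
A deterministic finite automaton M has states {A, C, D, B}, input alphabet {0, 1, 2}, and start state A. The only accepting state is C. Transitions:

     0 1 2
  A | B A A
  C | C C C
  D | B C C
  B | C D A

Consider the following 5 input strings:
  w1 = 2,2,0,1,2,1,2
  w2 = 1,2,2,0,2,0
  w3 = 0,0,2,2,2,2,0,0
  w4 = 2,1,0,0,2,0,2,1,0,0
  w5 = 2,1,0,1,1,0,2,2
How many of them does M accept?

4

w1: Trace: A -2-> A -2-> A -0-> B -1-> D -2-> C -1-> C -2-> C  → end C, accepted
w2: Trace: A -1-> A -2-> A -2-> A -0-> B -2-> A -0-> B  → end B, rejected
w3: Trace: A -0-> B -0-> C -2-> C -2-> C -2-> C -2-> C -0-> C -0-> C  → end C, accepted
w4: Trace: A -2-> A -1-> A -0-> B -0-> C -2-> C -0-> C -2-> C -1-> C -0-> C -0-> C  → end C, accepted
w5: Trace: A -2-> A -1-> A -0-> B -1-> D -1-> C -0-> C -2-> C -2-> C  → end C, accepted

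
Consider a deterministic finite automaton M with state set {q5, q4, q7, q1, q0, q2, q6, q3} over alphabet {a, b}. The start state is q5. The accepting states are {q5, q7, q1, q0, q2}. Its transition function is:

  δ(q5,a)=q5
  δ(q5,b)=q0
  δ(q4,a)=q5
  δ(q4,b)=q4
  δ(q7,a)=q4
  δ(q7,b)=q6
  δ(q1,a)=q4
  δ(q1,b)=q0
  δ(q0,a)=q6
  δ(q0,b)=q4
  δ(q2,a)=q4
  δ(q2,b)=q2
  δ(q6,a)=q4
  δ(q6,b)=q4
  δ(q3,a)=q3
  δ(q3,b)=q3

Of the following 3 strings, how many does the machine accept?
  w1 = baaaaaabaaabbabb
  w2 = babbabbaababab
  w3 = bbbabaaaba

w1: Trace: q5 -b-> q0 -a-> q6 -a-> q4 -a-> q5 -a-> q5 -a-> q5 -a-> q5 -b-> q0 -a-> q6 -a-> q4 -a-> q5 -b-> q0 -b-> q4 -a-> q5 -b-> q0 -b-> q4  → end q4, rejected
w2: Trace: q5 -b-> q0 -a-> q6 -b-> q4 -b-> q4 -a-> q5 -b-> q0 -b-> q4 -a-> q5 -a-> q5 -b-> q0 -a-> q6 -b-> q4 -a-> q5 -b-> q0  → end q0, accepted
w3: Trace: q5 -b-> q0 -b-> q4 -b-> q4 -a-> q5 -b-> q0 -a-> q6 -a-> q4 -a-> q5 -b-> q0 -a-> q6  → end q6, rejected

1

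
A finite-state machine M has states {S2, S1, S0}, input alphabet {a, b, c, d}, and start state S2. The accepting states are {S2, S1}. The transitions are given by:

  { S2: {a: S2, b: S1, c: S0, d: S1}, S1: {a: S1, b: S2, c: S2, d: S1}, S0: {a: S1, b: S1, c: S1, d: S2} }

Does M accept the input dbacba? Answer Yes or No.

Trace: S2 -d-> S1 -b-> S2 -a-> S2 -c-> S0 -b-> S1 -a-> S1
End state S1 is accepting.

Yes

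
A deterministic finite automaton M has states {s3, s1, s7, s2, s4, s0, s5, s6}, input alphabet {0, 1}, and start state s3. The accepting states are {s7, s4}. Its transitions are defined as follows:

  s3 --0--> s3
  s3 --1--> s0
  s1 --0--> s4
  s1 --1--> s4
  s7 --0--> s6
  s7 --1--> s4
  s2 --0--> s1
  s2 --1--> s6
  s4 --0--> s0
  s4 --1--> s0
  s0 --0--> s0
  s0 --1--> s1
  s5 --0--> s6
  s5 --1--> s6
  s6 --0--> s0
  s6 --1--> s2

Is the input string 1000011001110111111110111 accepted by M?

No

start at s3
read '1': s3 → s0
read '0': s0 → s0
read '0': s0 → s0
read '0': s0 → s0
read '0': s0 → s0
read '1': s0 → s1
read '1': s1 → s4
read '0': s4 → s0
read '0': s0 → s0
read '1': s0 → s1
read '1': s1 → s4
read '1': s4 → s0
read '0': s0 → s0
read '1': s0 → s1
read '1': s1 → s4
read '1': s4 → s0
read '1': s0 → s1
read '1': s1 → s4
read '1': s4 → s0
read '1': s0 → s1
read '1': s1 → s4
read '0': s4 → s0
read '1': s0 → s1
read '1': s1 → s4
read '1': s4 → s0
End state s0 is not accepting.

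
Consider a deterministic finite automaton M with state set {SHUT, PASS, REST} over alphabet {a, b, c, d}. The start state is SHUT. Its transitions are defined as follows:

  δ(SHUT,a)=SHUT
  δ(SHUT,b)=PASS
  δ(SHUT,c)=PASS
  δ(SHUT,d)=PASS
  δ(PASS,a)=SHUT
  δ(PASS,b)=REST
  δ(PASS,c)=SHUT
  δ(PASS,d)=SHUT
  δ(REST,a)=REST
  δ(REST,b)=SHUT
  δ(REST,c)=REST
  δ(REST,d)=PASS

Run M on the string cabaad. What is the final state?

start at SHUT
read 'c': SHUT → PASS
read 'a': PASS → SHUT
read 'b': SHUT → PASS
read 'a': PASS → SHUT
read 'a': SHUT → SHUT
read 'd': SHUT → PASS

PASS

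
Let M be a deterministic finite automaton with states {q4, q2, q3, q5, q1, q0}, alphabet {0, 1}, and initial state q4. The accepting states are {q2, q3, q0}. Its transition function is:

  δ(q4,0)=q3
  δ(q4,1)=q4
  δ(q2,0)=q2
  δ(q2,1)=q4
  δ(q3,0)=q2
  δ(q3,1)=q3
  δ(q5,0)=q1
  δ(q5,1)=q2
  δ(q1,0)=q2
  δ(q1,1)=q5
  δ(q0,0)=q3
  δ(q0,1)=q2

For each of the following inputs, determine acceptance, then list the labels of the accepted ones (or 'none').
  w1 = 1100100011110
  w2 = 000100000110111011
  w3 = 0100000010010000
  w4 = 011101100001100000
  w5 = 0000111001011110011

w1, w3, w4

w1: q4 → q4 → q4 → q3 → q2 → q4 → q3 → q2 → q2 → q4 → q4 → q4 → q4 → q3  → end q3, accepted
w2: q4 → q3 → q2 → q2 → q4 → q3 → q2 → q2 → q2 → q2 → q4 → q4 → q3 → q3 → q3 → q3 → q2 → q4 → q4  → end q4, rejected
w3: q4 → q3 → q3 → q2 → q2 → q2 → q2 → q2 → q2 → q4 → q3 → q2 → q4 → q3 → q2 → q2 → q2  → end q2, accepted
w4: q4 → q3 → q3 → q3 → q3 → q2 → q4 → q4 → q3 → q2 → q2 → q2 → q4 → q4 → q3 → q2 → q2 → q2 → q2  → end q2, accepted
w5: q4 → q3 → q2 → q2 → q2 → q4 → q4 → q4 → q3 → q2 → q4 → q3 → q3 → q3 → q3 → q3 → q2 → q2 → q4 → q4  → end q4, rejected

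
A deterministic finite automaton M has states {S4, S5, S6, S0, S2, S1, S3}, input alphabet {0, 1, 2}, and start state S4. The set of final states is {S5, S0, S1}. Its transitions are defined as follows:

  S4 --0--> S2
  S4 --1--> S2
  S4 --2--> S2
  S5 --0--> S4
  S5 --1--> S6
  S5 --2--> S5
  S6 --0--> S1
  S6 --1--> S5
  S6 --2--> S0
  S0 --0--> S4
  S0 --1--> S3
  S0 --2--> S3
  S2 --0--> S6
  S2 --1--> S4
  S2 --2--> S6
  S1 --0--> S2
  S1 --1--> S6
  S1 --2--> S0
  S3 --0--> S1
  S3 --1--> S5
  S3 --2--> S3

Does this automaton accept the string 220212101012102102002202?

No

start at S4
read '2': S4 → S2
read '2': S2 → S6
read '0': S6 → S1
read '2': S1 → S0
read '1': S0 → S3
read '2': S3 → S3
read '1': S3 → S5
read '0': S5 → S4
read '1': S4 → S2
read '0': S2 → S6
read '1': S6 → S5
read '2': S5 → S5
read '1': S5 → S6
read '0': S6 → S1
read '2': S1 → S0
read '1': S0 → S3
read '0': S3 → S1
read '2': S1 → S0
read '0': S0 → S4
read '0': S4 → S2
read '2': S2 → S6
read '2': S6 → S0
read '0': S0 → S4
read '2': S4 → S2
End state S2 is not accepting.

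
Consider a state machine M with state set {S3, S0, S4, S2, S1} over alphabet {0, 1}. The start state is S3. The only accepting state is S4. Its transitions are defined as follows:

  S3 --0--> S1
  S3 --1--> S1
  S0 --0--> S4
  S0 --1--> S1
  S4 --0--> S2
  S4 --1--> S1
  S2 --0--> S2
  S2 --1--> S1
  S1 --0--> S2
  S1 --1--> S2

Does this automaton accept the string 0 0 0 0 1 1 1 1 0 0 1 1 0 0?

No

S3 → S1 → S2 → S2 → S2 → S1 → S2 → S1 → S2 → S2 → S2 → S1 → S2 → S2 → S2
End state S2 is not accepting.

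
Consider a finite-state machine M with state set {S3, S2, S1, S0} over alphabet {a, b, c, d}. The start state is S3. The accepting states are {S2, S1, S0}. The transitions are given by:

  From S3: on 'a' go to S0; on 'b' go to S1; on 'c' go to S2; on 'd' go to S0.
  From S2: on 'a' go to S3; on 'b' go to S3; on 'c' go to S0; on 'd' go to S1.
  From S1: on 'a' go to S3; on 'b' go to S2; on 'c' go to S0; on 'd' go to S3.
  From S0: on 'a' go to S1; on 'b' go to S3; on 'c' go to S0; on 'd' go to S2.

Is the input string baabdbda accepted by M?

Trace: S3 -b-> S1 -a-> S3 -a-> S0 -b-> S3 -d-> S0 -b-> S3 -d-> S0 -a-> S1
End state S1 is accepting.

Yes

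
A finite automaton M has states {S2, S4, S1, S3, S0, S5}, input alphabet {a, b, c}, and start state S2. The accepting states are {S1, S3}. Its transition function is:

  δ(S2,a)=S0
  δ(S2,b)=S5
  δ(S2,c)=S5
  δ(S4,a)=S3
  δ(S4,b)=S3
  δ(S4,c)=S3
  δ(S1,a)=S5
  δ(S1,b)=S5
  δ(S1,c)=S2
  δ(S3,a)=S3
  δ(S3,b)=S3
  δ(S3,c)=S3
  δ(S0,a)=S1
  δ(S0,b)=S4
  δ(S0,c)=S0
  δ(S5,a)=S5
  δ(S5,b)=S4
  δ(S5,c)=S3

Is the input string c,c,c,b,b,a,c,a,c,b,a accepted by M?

start at S2
read 'c': S2 → S5
read 'c': S5 → S3
read 'c': S3 → S3
read 'b': S3 → S3
read 'b': S3 → S3
read 'a': S3 → S3
read 'c': S3 → S3
read 'a': S3 → S3
read 'c': S3 → S3
read 'b': S3 → S3
read 'a': S3 → S3
End state S3 is accepting.

Yes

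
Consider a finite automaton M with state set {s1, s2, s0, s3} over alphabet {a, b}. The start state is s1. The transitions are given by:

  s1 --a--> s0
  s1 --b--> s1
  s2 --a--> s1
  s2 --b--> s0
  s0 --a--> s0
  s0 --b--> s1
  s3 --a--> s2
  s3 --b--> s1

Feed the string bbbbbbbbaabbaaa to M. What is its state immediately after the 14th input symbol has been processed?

s0

start at s1
read 'b': s1 → s1
read 'b': s1 → s1
read 'b': s1 → s1
read 'b': s1 → s1
read 'b': s1 → s1
read 'b': s1 → s1
read 'b': s1 → s1
read 'b': s1 → s1
read 'a': s1 → s0
read 'a': s0 → s0
read 'b': s0 → s1
read 'b': s1 → s1
read 'a': s1 → s0
read 'a': s0 → s0
After 14 symbols: s0.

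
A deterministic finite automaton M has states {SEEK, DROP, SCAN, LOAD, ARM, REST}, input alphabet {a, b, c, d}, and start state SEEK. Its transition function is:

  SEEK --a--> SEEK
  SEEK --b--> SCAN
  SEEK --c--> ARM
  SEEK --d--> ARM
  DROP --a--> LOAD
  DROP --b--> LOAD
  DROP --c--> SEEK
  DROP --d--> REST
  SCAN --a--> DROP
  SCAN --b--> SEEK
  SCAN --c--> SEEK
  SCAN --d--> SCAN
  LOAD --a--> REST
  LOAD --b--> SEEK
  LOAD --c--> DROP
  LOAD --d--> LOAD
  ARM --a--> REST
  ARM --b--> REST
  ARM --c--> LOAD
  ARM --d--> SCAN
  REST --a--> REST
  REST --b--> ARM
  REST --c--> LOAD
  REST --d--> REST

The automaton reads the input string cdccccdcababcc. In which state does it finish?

start at SEEK
read 'c': SEEK → ARM
read 'd': ARM → SCAN
read 'c': SCAN → SEEK
read 'c': SEEK → ARM
read 'c': ARM → LOAD
read 'c': LOAD → DROP
read 'd': DROP → REST
read 'c': REST → LOAD
read 'a': LOAD → REST
read 'b': REST → ARM
read 'a': ARM → REST
read 'b': REST → ARM
read 'c': ARM → LOAD
read 'c': LOAD → DROP

DROP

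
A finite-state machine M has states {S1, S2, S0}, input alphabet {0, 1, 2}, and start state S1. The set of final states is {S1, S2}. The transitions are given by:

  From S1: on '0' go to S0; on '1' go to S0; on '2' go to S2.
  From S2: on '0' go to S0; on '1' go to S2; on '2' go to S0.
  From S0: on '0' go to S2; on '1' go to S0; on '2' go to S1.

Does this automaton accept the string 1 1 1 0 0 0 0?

start at S1
read '1': S1 → S0
read '1': S0 → S0
read '1': S0 → S0
read '0': S0 → S2
read '0': S2 → S0
read '0': S0 → S2
read '0': S2 → S0
End state S0 is not accepting.

No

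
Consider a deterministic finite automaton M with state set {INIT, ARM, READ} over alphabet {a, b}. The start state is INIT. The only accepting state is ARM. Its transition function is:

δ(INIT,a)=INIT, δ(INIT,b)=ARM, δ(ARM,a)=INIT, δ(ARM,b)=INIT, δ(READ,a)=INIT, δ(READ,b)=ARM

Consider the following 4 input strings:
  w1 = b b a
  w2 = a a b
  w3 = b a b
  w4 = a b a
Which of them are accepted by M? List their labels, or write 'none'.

w1: Trace: INIT -b-> ARM -b-> INIT -a-> INIT  → end INIT, rejected
w2: Trace: INIT -a-> INIT -a-> INIT -b-> ARM  → end ARM, accepted
w3: Trace: INIT -b-> ARM -a-> INIT -b-> ARM  → end ARM, accepted
w4: Trace: INIT -a-> INIT -b-> ARM -a-> INIT  → end INIT, rejected

w2, w3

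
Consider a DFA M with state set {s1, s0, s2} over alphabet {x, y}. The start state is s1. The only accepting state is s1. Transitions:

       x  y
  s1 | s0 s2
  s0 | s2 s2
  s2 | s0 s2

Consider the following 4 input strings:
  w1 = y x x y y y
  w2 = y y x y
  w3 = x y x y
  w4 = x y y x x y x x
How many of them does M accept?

0

w1:
  start at s1
  read 'y': s1 → s2
  read 'x': s2 → s0
  read 'x': s0 → s2
  read 'y': s2 → s2
  read 'y': s2 → s2
  read 'y': s2 → s2
  end s2, rejected
w2:
  start at s1
  read 'y': s1 → s2
  read 'y': s2 → s2
  read 'x': s2 → s0
  read 'y': s0 → s2
  end s2, rejected
w3:
  start at s1
  read 'x': s1 → s0
  read 'y': s0 → s2
  read 'x': s2 → s0
  read 'y': s0 → s2
  end s2, rejected
w4:
  start at s1
  read 'x': s1 → s0
  read 'y': s0 → s2
  read 'y': s2 → s2
  read 'x': s2 → s0
  read 'x': s0 → s2
  read 'y': s2 → s2
  read 'x': s2 → s0
  read 'x': s0 → s2
  end s2, rejected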